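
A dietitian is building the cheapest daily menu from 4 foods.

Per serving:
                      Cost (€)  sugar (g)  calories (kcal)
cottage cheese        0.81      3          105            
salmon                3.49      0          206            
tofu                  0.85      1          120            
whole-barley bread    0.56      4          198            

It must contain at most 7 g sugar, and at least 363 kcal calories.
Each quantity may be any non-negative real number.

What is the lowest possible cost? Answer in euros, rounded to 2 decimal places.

Set it up as a linear program. Let x1 = servings of cottage cheese, x2 = servings of salmon, x3 = servings of tofu, x4 = servings of whole-barley bread.
min 0.81x1 + 3.49x2 + 0.85x3 + 0.56x4 subject to:
  3x1 + 1x3 + 4x4 ≤ 7   (sugar)
  105x1 + 206x2 + 120x3 + 198x4 ≥ 363   (calories)
  x1, x2, x3, x4 ≥ 0.
The minimum-cost mix takes nothing from cottage cheese, salmon — only tofu, whole-barley bread. There the sugar and calories constraints are tight.
Optimal quantities: tofu = 0.234 servings, whole-barley bread = 1.691 servings.
Hence cost = 0.85·0.234 + 0.56·1.691 = €1.1459.

€1.15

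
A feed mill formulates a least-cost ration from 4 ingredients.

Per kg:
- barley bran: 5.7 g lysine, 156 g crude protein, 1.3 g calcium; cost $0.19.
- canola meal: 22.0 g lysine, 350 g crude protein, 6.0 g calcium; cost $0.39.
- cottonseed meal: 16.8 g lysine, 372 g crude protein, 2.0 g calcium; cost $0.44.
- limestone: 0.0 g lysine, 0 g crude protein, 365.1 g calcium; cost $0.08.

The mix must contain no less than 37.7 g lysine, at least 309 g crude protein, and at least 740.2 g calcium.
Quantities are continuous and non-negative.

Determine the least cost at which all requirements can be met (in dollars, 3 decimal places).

$0.828

Let x1 = kg of barley bran, x2 = kg of canola meal, x3 = kg of cottonseed meal, x4 = kg of limestone.
min 0.19x1 + 0.39x2 + 0.44x3 + 0.08x4 subject to:
  5.7x1 + 22x2 + 16.8x3 ≥ 37.7   (lysine)
  156x1 + 350x2 + 372x3 ≥ 309   (crude protein)
  1.3x1 + 6x2 + 2x3 + 365.1x4 ≥ 740.2   (calcium)
  x1, x2, x3, x4 ≥ 0.
The optimal basis is {canola meal, limestone}; barley bran, cottonseed meal drop out. There the lysine and calcium constraints are tight.
That vertex is x2 = 1.714, x4 = 1.999.
Hence cost = 0.39·1.714 + 0.08·1.999 = $0.82838.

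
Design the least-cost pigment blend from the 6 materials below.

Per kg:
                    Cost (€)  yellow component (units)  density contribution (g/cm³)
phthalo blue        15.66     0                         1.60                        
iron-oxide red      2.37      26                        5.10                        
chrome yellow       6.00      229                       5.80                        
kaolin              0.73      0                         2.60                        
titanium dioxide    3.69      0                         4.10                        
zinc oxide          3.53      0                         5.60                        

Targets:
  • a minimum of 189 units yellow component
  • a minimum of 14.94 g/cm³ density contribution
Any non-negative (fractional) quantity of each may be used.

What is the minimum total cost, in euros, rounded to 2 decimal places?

€7.80

Let x1 = kg of phthalo blue, x2 = kg of iron-oxide red, x3 = kg of chrome yellow, x4 = kg of kaolin, x5 = kg of titanium dioxide, x6 = kg of zinc oxide.
min 15.66x1 + 2.37x2 + 6x3 + 0.73x4 + 3.69x5 + 3.53x6 with:
  26x2 + 229x3 ≥ 189   (yellow component)
  1.6x1 + 5.1x2 + 5.8x3 + 2.6x4 + 4.1x5 + 5.6x6 ≥ 14.94   (density contribution)
  x1, x2, x3, x4, x5, x6 ≥ 0.
At the optimum only chrome yellow, kaolin are positive (phthalo blue, iron-oxide red, titanium dioxide, zinc oxide = 0). The yellow component and density contribution requirements are met with equality.
Optimal quantities: chrome yellow = 0.8253 kg, kaolin = 3.905 kg.
Total cost: 6·0.8253 + 0.73·3.905 = 7.8025.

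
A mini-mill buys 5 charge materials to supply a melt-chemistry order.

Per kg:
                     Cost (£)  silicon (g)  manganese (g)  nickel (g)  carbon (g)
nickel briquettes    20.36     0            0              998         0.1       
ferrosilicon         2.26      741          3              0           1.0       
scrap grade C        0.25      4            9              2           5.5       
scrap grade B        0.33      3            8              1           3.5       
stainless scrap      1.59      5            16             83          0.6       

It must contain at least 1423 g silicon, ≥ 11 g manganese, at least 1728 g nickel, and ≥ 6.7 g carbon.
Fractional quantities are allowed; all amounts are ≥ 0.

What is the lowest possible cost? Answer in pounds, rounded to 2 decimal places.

Treat it as an LP. Let x1 = kg of nickel briquettes, x2 = kg of ferrosilicon, x3 = kg of scrap grade C, x4 = kg of scrap grade B, x5 = kg of stainless scrap.
Minimise 20.36x1 + 2.26x2 + 0.25x3 + 0.33x4 + 1.59x5 with:
  741x2 + 4x3 + 3x4 + 5x5 ≥ 1423   (silicon)
  3x2 + 9x3 + 8x4 + 16x5 ≥ 11   (manganese)
  998x1 + 2x3 + 1x4 + 83x5 ≥ 1728   (nickel)
  0.1x1 + 1x2 + 5.5x3 + 3.5x4 + 0.6x5 ≥ 6.7   (carbon)
  x1, x2, x3, x4, x5 ≥ 0.
At the optimum only ferrosilicon, stainless scrap are positive (nickel briquettes, scrap grade C, scrap grade B = 0). There the silicon and nickel constraints are tight.
Solving gives x2 = 1.78, x5 = 20.82.
Hence cost = 2.26·1.78 + 1.59·20.82 = £37.1266.

£37.13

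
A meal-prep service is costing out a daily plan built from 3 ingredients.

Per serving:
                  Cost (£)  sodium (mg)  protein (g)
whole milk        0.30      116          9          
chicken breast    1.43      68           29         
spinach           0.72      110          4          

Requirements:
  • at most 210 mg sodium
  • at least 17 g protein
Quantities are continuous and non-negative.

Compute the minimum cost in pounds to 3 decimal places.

£0.580

Let x1 = servings of whole milk, x2 = servings of chicken breast, x3 = servings of spinach.
Minimize 0.3x1 + 1.43x2 + 0.72x3 with:
  116x1 + 68x2 + 110x3 ≤ 210   (sodium)
  9x1 + 29x2 + 4x3 ≥ 17   (protein)
  x1, x2, x3 ≥ 0.
The minimum-cost mix takes nothing from spinach — only whole milk, chicken breast. There the sodium and protein constraints are tight.
That vertex is x1 = 1.7929, x2 = 0.029797.
Hence cost = 0.3·1.7929 + 1.43·0.029797 = £0.58048.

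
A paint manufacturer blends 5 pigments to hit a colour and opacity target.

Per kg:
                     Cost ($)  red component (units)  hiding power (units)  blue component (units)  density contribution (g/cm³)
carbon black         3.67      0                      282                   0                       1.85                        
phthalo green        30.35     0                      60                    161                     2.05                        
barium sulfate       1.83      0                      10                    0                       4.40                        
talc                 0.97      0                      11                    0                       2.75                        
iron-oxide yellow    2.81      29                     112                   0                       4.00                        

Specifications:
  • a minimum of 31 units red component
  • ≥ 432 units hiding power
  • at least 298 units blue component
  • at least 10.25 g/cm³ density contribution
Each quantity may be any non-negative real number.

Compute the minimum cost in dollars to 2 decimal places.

Let x1 = kg of carbon black, x2 = kg of phthalo green, x3 = kg of barium sulfate, x4 = kg of talc, x5 = kg of iron-oxide yellow.
Minimize 3.67x1 + 30.35x2 + 1.83x3 + 0.97x4 + 2.81x5 with:
  29x5 ≥ 31   (red component)
  282x1 + 60x2 + 10x3 + 11x4 + 112x5 ≥ 432   (hiding power)
  161x2 ≥ 298   (blue component)
  1.85x1 + 2.05x2 + 4.4x3 + 2.75x4 + 4x5 ≥ 10.25   (density contribution)
  x1, x2, x3, x4, x5 ≥ 0.
At the optimum only carbon black, phthalo green, talc, iron-oxide yellow are positive (barium sulfate = 0). There the red component, hiding power, blue component, density contribution constraints are tight.
That vertex is x1 = 0.70102, x2 = 1.8509, x4 = 0.32103, x5 = 1.069.
Objective = 3.67·0.70102 + 30.35·1.8509 + 0.97·0.32103 + 2.81·1.069 = 62.0628.

$62.06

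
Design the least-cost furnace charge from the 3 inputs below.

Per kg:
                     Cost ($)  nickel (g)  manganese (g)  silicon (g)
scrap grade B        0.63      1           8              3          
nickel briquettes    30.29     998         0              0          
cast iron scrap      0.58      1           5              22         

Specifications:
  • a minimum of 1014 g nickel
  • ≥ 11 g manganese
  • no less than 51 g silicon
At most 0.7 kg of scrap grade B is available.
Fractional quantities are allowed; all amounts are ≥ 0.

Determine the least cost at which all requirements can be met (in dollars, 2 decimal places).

$32.05

Let x1 = kg of scrap grade B, x2 = kg of nickel briquettes, x3 = kg of cast iron scrap.
min 0.63x1 + 30.29x2 + 0.58x3 subject to:
  1x1 + 998x2 + 1x3 ≥ 1014   (nickel)
  8x1 + 5x3 ≥ 11   (manganese)
  3x1 + 22x3 ≥ 51   (silicon)
  x1 ≤ 0.7
  x1, x2, x3 ≥ 0.
At the optimum only nickel briquettes, cast iron scrap are positive (scrap grade B = 0). There the nickel and silicon constraints are tight.
Optimal quantities: nickel briquettes = 1.0137 kg, cast iron scrap = 2.3182 kg.
Cost = 30.29·1.0137 + 0.58·2.3182 = 32.0495.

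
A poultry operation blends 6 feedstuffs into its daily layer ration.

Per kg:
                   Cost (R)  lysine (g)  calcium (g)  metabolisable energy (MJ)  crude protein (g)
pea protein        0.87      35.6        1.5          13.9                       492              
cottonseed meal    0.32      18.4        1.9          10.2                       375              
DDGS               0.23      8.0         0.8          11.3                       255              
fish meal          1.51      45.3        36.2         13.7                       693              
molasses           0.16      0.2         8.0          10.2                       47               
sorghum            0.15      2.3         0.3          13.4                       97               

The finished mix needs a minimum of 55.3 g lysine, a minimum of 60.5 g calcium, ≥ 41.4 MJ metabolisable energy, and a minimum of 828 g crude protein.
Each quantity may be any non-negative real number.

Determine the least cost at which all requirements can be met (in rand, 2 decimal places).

R2.04

Let x1 = kg of pea protein, x2 = kg of cottonseed meal, x3 = kg of DDGS, x4 = kg of fish meal, x5 = kg of molasses, x6 = kg of sorghum.
Minimize 0.87x1 + 0.32x2 + 0.23x3 + 1.51x4 + 0.16x5 + 0.15x6 with:
  35.6x1 + 18.4x2 + 8x3 + 45.3x4 + 0.2x5 + 2.3x6 ≥ 55.3   (lysine)
  1.5x1 + 1.9x2 + 0.8x3 + 36.2x4 + 8x5 + 0.3x6 ≥ 60.5   (calcium)
  13.9x1 + 10.2x2 + 11.3x3 + 13.7x4 + 10.2x5 + 13.4x6 ≥ 41.4   (metabolisable energy)
  492x1 + 375x2 + 255x3 + 693x4 + 47x5 + 97x6 ≥ 828   (crude protein)
  x1, x2, x3, x4, x5, x6 ≥ 0.
The cheapest feasible vertex uses only cottonseed meal, molasses; pea protein, DDGS, fish meal, sorghum are not used. There the lysine and calcium constraints are tight.
Optimal quantities: cottonseed meal = 2.931 kg, molasses = 6.866 kg.
Total cost: 0.32·2.931 + 0.16·6.866 = 2.0365.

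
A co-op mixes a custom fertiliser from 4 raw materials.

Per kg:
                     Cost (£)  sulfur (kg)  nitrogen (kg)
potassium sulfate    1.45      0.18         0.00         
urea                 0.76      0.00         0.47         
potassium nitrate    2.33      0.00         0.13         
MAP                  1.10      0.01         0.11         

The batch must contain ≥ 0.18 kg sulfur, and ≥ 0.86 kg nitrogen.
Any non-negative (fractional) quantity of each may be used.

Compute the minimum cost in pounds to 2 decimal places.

£2.84

Let x1 = kg of potassium sulfate, x2 = kg of urea, x3 = kg of potassium nitrate, x4 = kg of MAP.
Minimise 1.45x1 + 0.76x2 + 2.33x3 + 1.1x4 with:
  0.18x1 + 0.01x4 ≥ 0.18   (sulfur)
  0.47x2 + 0.13x3 + 0.11x4 ≥ 0.86   (nitrogen)
  x1, x2, x3, x4 ≥ 0.
At the optimum only potassium sulfate, urea are positive (potassium nitrate, MAP = 0). Binding constraints: sulfur and nitrogen.
That vertex is x1 = 1, x2 = 1.83.
Cost = 1.45·1 + 0.76·1.83 = 2.8408.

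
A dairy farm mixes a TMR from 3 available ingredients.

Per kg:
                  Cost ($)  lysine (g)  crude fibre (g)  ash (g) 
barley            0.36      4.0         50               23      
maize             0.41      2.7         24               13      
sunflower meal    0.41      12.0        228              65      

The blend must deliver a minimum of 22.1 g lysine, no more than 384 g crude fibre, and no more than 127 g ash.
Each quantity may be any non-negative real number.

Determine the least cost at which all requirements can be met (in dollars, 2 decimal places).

Treat it as an LP. Let x1 = kg of barley, x2 = kg of maize, x3 = kg of sunflower meal.
min 0.36x1 + 0.41x2 + 0.41x3 with:
  4x1 + 2.7x2 + 12x3 ≥ 22.1   (lysine)
  50x1 + 24x2 + 228x3 ≤ 384   (crude fibre)
  23x1 + 13x2 + 65x3 ≤ 127   (ash)
  x1, x2, x3 ≥ 0.
At the optimum only barley, sunflower meal are positive (maize = 0). There the lysine and crude fibre constraints are tight.
Solving gives x1 = 1.381, x3 = 1.381.
Hence cost = 0.36·1.381 + 0.41·1.381 = $1.0634.

$1.06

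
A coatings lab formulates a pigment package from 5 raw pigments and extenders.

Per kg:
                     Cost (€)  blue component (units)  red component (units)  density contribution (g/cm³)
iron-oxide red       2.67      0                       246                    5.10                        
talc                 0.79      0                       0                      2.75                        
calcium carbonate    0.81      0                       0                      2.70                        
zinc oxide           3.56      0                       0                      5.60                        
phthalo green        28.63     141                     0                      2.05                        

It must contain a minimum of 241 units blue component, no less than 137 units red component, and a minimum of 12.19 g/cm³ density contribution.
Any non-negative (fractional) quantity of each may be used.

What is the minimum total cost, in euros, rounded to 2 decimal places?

€52.10

Let x1 = kg of iron-oxide red, x2 = kg of talc, x3 = kg of calcium carbonate, x4 = kg of zinc oxide, x5 = kg of phthalo green.
Minimize 2.67x1 + 0.79x2 + 0.81x3 + 3.56x4 + 28.63x5 subject to:
  141x5 ≥ 241   (blue component)
  246x1 ≥ 137   (red component)
  5.1x1 + 2.75x2 + 2.7x3 + 5.6x4 + 2.05x5 ≥ 12.19   (density contribution)
  x1, x2, x3, x4, x5 ≥ 0.
The minimum-cost mix takes nothing from calcium carbonate, zinc oxide — only iron-oxide red, talc, phthalo green. There the blue component, red component, density contribution constraints are tight.
That vertex is x1 = 0.5569, x2 = 2.126, x5 = 1.709.
Total cost: 2.67·0.5569 + 0.79·2.126 + 28.63·1.709 = 52.0951.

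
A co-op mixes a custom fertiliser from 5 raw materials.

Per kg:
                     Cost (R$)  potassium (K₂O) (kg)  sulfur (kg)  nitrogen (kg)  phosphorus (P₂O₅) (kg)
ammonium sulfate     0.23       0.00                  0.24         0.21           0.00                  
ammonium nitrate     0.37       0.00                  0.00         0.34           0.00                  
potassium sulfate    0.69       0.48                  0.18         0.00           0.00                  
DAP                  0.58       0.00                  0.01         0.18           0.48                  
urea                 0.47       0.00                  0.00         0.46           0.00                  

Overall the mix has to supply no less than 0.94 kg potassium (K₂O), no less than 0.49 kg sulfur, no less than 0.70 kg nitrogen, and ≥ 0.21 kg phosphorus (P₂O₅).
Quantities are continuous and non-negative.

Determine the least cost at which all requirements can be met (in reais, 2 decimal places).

Set it up as a linear program. Let x1 = kg of ammonium sulfate, x2 = kg of ammonium nitrate, x3 = kg of potassium sulfate, x4 = kg of DAP, x5 = kg of urea.
Minimize 0.23x1 + 0.37x2 + 0.69x3 + 0.58x4 + 0.47x5 s.t.:
  0.48x3 ≥ 0.94   (potassium (K₂O))
  0.24x1 + 0.18x3 + 0.01x4 ≥ 0.49   (sulfur)
  0.21x1 + 0.34x2 + 0.18x4 + 0.46x5 ≥ 0.7   (nitrogen)
  0.48x4 ≥ 0.21   (phosphorus (P₂O₅))
  x1, x2, x3, x4, x5 ≥ 0.
The optimal basis is {ammonium sulfate, potassium sulfate, DAP, urea}; ammonium nitrate drops out. Binding constraints: potassium (K₂O), sulfur, nitrogen, phosphorus (P₂O₅).
Optimal quantities: ammonium sulfate = 0.5547 kg, potassium sulfate = 1.958 kg, DAP = 0.4375 kg, urea = 1.097 kg.
Hence cost = 0.23·0.5547 + 0.69·1.958 + 0.58·0.4375 + 0.47·1.097 = R$2.2479.

R$2.25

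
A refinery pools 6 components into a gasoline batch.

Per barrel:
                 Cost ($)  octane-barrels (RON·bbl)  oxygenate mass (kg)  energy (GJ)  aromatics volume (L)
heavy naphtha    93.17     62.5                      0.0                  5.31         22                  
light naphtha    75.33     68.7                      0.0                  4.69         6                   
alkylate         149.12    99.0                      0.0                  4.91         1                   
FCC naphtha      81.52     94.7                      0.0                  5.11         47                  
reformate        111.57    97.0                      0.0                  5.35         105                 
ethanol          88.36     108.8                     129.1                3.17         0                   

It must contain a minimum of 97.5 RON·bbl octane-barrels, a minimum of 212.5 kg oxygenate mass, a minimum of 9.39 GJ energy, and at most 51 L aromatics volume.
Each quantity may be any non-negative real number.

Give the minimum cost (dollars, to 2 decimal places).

$212.00

Set it up as a linear program. Let x1 = barrels of heavy naphtha, x2 = barrels of light naphtha, x3 = barrels of alkylate, x4 = barrels of FCC naphtha, x5 = barrels of reformate, x6 = barrels of ethanol.
min 93.17x1 + 75.33x2 + 149.12x3 + 81.52x4 + 111.57x5 + 88.36x6 subject to:
  62.5x1 + 68.7x2 + 99x3 + 94.7x4 + 97x5 + 108.8x6 ≥ 97.5   (octane-barrels)
  129.1x6 ≥ 212.5   (oxygenate mass)
  5.31x1 + 4.69x2 + 4.91x3 + 5.11x4 + 5.35x5 + 3.17x6 ≥ 9.39   (energy)
  22x1 + 6x2 + 1x3 + 47x4 + 105x5 ≤ 51   (aromatics volume)
  x1, x2, x3, x4, x5, x6 ≥ 0.
The minimum-cost mix takes nothing from heavy naphtha, light naphtha, alkylate, reformate — only FCC naphtha, ethanol. Binding constraints: oxygenate mass and energy.
So FCC naphtha = 0.8165 barrels, ethanol = 1.646 barrels.
Objective = 81.52·0.8165 + 88.36·1.646 = 212.0016.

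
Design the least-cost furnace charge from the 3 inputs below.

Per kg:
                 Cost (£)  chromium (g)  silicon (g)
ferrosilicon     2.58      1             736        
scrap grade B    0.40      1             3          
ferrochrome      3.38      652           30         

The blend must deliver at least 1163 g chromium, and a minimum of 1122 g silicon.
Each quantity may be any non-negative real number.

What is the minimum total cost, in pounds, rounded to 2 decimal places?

£9.77

Let x1 = kg of ferrosilicon, x2 = kg of scrap grade B, x3 = kg of ferrochrome.
Minimize 2.58x1 + 0.4x2 + 3.38x3 with:
  1x1 + 1x2 + 652x3 ≥ 1163   (chromium)
  736x1 + 3x2 + 30x3 ≥ 1122   (silicon)
  x1, x2, x3 ≥ 0.
The cheapest feasible vertex uses only ferrosilicon, ferrochrome; scrap grade B is not used. Binding constraints: chromium and silicon.
So ferrosilicon = 1.452 kg, ferrochrome = 1.782 kg.
Total cost: 2.58·1.452 + 3.38·1.782 = 9.7693.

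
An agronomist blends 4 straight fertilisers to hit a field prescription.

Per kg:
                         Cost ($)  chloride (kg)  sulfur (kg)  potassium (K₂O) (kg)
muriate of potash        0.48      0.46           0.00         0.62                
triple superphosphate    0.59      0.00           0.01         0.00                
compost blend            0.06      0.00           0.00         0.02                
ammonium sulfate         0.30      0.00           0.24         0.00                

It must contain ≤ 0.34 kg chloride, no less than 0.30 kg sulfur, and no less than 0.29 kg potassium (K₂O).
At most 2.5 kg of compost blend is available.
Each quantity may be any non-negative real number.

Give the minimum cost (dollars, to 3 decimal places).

Let x1 = kg of muriate of potash, x2 = kg of triple superphosphate, x3 = kg of compost blend, x4 = kg of ammonium sulfate.
min 0.48x1 + 0.59x2 + 0.06x3 + 0.3x4 subject to:
  0.46x1 ≤ 0.34   (chloride)
  0.01x2 + 0.24x4 ≥ 0.3   (sulfur)
  0.62x1 + 0.02x3 ≥ 0.29   (potassium (K₂O))
  x3 ≤ 2.5
  x1, x2, x3, x4 ≥ 0.
The optimal basis is {muriate of potash, ammonium sulfate}; triple superphosphate, compost blend drop out. Binding constraints: sulfur and potassium (K₂O).
Solving gives x1 = 0.46774, x4 = 1.25.
Objective = 0.48·0.46774 + 0.3·1.25 = 0.59952.

$0.600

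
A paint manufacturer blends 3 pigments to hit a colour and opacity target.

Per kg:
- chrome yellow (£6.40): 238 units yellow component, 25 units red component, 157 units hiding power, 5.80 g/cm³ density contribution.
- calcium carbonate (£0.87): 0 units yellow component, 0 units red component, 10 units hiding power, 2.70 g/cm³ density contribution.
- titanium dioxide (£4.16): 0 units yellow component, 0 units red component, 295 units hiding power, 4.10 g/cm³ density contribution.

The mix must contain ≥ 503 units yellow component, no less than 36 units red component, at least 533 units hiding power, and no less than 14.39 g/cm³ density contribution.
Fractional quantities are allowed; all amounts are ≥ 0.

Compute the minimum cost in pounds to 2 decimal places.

£16.36

Let x1 = kg of chrome yellow, x2 = kg of calcium carbonate, x3 = kg of titanium dioxide.
Minimize 6.4x1 + 0.87x2 + 4.16x3 with:
  238x1 ≥ 503   (yellow component)
  25x1 ≥ 36   (red component)
  157x1 + 10x2 + 295x3 ≥ 533   (hiding power)
  5.8x1 + 2.7x2 + 4.1x3 ≥ 14.39   (density contribution)
  x1, x2, x3 ≥ 0.
The minimum-cost mix takes nothing from calcium carbonate — only chrome yellow, titanium dioxide. Binding constraints: yellow component and hiding power.
That vertex is x1 = 2.113, x3 = 0.682.
Total cost: 6.4·2.113 + 4.16·0.682 = 16.3603.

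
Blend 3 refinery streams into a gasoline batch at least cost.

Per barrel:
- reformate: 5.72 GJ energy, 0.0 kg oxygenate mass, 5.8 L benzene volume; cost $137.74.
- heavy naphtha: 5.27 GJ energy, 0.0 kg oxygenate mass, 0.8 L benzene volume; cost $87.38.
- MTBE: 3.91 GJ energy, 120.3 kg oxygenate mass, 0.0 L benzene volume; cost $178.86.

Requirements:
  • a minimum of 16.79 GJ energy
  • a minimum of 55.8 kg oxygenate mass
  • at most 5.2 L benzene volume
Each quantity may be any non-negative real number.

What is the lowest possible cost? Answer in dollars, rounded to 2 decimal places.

Let x1 = barrels of reformate, x2 = barrels of heavy naphtha, x3 = barrels of MTBE.
min 137.74x1 + 87.38x2 + 178.86x3 with:
  5.72x1 + 5.27x2 + 3.91x3 ≥ 16.79   (energy)
  120.3x3 ≥ 55.8   (oxygenate mass)
  5.8x1 + 0.8x2 ≤ 5.2   (benzene volume)
  x1, x2, x3 ≥ 0.
The minimum-cost mix takes nothing from reformate — only heavy naphtha, MTBE. The energy and oxygenate mass requirements are met with equality.
Solving gives x2 = 2.8418, x3 = 0.46384.
Hence cost = 87.38·2.8418 + 178.86·0.46384 = $331.2789.

$331.28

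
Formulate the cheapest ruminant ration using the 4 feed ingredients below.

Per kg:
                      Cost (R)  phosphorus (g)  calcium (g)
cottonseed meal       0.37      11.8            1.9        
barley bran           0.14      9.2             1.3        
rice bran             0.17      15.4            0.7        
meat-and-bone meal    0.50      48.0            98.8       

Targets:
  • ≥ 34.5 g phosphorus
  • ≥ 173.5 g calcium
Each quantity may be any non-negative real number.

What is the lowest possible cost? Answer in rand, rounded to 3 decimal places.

R0.878

Treat it as an LP. Let x1 = kg of cottonseed meal, x2 = kg of barley bran, x3 = kg of rice bran, x4 = kg of meat-and-bone meal.
min 0.37x1 + 0.14x2 + 0.17x3 + 0.5x4 with:
  11.8x1 + 9.2x2 + 15.4x3 + 48x4 ≥ 34.5   (phosphorus)
  1.9x1 + 1.3x2 + 0.7x3 + 98.8x4 ≥ 173.5   (calcium)
  x1, x2, x3, x4 ≥ 0.
The minimum-cost mix takes nothing from cottonseed meal, barley bran, rice bran — only meat-and-bone meal. There the calcium constraint is tight.
That vertex is x4 = 1.756.
Hence cost = 0.5·1.756 = R0.87800.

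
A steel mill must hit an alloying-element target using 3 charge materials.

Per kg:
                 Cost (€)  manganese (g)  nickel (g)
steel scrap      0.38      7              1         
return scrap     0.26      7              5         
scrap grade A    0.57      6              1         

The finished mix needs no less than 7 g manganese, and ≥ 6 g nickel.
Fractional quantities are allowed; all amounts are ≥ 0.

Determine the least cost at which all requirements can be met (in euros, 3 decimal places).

This is a linear program. Let x1 = kg of steel scrap, x2 = kg of return scrap, x3 = kg of scrap grade A.
min 0.38x1 + 0.26x2 + 0.57x3 subject to:
  7x1 + 7x2 + 6x3 ≥ 7   (manganese)
  1x1 + 5x2 + 1x3 ≥ 6   (nickel)
  x1, x2, x3 ≥ 0.
At the optimum only return scrap is positive (steel scrap, scrap grade A = 0). Binding constraint: nickel.
So return scrap = 1.2 kg.
Hence cost = 0.26·1.2 = €0.31200.

€0.312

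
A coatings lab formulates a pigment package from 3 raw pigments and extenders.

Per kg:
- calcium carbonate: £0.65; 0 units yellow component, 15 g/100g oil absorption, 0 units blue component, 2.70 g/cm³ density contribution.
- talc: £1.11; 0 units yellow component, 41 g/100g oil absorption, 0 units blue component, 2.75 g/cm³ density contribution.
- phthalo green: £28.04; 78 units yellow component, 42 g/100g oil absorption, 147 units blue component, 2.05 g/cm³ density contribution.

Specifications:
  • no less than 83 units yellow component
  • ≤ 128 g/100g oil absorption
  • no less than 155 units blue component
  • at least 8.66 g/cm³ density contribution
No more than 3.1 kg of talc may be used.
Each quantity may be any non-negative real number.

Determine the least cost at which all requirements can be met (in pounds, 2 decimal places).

This is a linear program. Let x1 = kg of calcium carbonate, x2 = kg of talc, x3 = kg of phthalo green.
Minimize 0.65x1 + 1.11x2 + 28.04x3 s.t.:
  78x3 ≥ 83   (yellow component)
  15x1 + 41x2 + 42x3 ≤ 128   (oil absorption)
  147x3 ≥ 155   (blue component)
  2.7x1 + 2.75x2 + 2.05x3 ≥ 8.66   (density contribution)
  x2 ≤ 3.1
  x1, x2, x3 ≥ 0.
At the optimum only calcium carbonate, phthalo green are positive (talc = 0). There the yellow component and density contribution constraints are tight.
Optimal quantities: calcium carbonate = 2.3995 kg, phthalo green = 1.0641 kg.
Objective = 0.65·2.3995 + 28.04·1.0641 = 31.3970.

£31.40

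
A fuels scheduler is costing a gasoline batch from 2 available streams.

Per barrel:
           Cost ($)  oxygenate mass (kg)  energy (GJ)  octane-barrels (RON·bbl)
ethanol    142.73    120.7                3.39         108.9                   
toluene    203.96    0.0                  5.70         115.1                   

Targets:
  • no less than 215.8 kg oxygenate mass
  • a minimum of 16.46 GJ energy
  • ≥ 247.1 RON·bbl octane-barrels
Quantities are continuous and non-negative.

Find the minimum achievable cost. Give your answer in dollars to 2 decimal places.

Treat it as an LP. Let x1 = barrels of ethanol, x2 = barrels of toluene.
Minimise 142.73x1 + 203.96x2 s.t.:
  120.7x1 ≥ 215.8   (oxygenate mass)
  3.39x1 + 5.7x2 ≥ 16.46   (energy)
  108.9x1 + 115.1x2 ≥ 247.1   (octane-barrels)
  x1, x2 ≥ 0.
Both inputs are positive at the optimum. There the oxygenate mass and energy constraints are tight.
That vertex is x1 = 1.7879, x2 = 1.8244.
Objective = 142.73·1.7879 + 203.96·1.8244 = 627.2916.

$627.29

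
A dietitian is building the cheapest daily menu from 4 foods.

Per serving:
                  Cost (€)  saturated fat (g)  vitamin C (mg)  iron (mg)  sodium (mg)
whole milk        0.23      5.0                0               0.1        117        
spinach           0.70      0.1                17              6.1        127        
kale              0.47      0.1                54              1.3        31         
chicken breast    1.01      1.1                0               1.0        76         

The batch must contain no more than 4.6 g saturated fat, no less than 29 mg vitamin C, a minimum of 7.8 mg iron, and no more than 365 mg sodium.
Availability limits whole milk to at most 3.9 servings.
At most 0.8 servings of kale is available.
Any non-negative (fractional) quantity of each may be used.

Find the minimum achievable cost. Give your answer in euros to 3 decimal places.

€0.941

This is a linear program. Let x1 = servings of whole milk, x2 = servings of spinach, x3 = servings of kale, x4 = servings of chicken breast.
Minimise 0.23x1 + 0.7x2 + 0.47x3 + 1.01x4 with:
  5x1 + 0.1x2 + 0.1x3 + 1.1x4 ≤ 4.6   (saturated fat)
  17x2 + 54x3 ≥ 29   (vitamin C)
  0.1x1 + 6.1x2 + 1.3x3 + 1x4 ≥ 7.8   (iron)
  117x1 + 127x2 + 31x3 + 76x4 ≤ 365   (sodium)
  x1 ≤ 3.9
  x3 ≤ 0.8
  x1, x2, x3, x4 ≥ 0.
The minimum-cost mix takes nothing from whole milk, chicken breast — only spinach, kale. Binding constraints: vitamin C and iron.
Optimal quantities: spinach = 1.248 servings, kale = 0.1442 servings.
Cost = 0.7·1.248 + 0.47·0.1442 = 0.94137.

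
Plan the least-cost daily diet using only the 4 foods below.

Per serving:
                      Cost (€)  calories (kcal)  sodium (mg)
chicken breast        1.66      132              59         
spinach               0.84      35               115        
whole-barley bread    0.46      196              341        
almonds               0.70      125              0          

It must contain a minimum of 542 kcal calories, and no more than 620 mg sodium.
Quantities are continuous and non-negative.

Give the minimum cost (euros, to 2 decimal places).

€1.88

Let x1 = servings of chicken breast, x2 = servings of spinach, x3 = servings of whole-barley bread, x4 = servings of almonds.
Minimise 1.66x1 + 0.84x2 + 0.46x3 + 0.7x4 with:
  132x1 + 35x2 + 196x3 + 125x4 ≥ 542   (calories)
  59x1 + 115x2 + 341x3 ≤ 620   (sodium)
  x1, x2, x3, x4 ≥ 0.
The cheapest feasible vertex uses only whole-barley bread, almonds; chicken breast, spinach are not used. There the calories and sodium constraints are tight.
So whole-barley bread = 1.818 servings, almonds = 1.485 servings.
Cost = 0.46·1.818 + 0.7·1.485 = 1.8758.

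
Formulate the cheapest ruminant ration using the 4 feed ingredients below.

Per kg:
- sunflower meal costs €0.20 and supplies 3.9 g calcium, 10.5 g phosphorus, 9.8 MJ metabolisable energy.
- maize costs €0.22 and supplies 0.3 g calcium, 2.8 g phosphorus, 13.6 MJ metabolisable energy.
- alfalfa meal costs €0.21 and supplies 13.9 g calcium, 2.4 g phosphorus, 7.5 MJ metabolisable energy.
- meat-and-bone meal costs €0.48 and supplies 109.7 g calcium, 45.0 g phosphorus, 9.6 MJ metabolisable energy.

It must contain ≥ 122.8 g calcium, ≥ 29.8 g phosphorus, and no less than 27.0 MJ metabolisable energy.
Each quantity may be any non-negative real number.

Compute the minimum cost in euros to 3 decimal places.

Let x1 = kg of sunflower meal, x2 = kg of maize, x3 = kg of alfalfa meal, x4 = kg of meat-and-bone meal.
min 0.2x1 + 0.22x2 + 0.21x3 + 0.48x4 subject to:
  3.9x1 + 0.3x2 + 13.9x3 + 109.7x4 ≥ 122.8   (calcium)
  10.5x1 + 2.8x2 + 2.4x3 + 45x4 ≥ 29.8   (phosphorus)
  9.8x1 + 13.6x2 + 7.5x3 + 9.6x4 ≥ 27   (metabolisable energy)
  x1, x2, x3, x4 ≥ 0.
The minimum-cost mix takes nothing from sunflower meal, alfalfa meal — only maize, meat-and-bone meal. The calcium and metabolisable energy requirements are met with equality.
So maize = 1.197 kg, meat-and-bone meal = 1.116 kg.
Total cost: 0.22·1.197 + 0.48·1.116 = 0.79902.

€0.799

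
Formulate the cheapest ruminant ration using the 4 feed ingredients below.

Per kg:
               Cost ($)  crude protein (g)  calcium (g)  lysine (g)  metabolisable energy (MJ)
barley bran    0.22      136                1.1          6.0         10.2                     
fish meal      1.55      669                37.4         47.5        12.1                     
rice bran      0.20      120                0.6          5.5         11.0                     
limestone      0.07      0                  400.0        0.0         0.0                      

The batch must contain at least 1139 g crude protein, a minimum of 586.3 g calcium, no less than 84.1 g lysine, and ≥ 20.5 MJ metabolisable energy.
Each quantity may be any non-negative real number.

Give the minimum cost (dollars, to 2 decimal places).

Treat it as an LP. Let x1 = kg of barley bran, x2 = kg of fish meal, x3 = kg of rice bran, x4 = kg of limestone.
Minimize 0.22x1 + 1.55x2 + 0.2x3 + 0.07x4 with:
  136x1 + 669x2 + 120x3 ≥ 1139   (crude protein)
  1.1x1 + 37.4x2 + 0.6x3 + 400x4 ≥ 586.3   (calcium)
  6x1 + 47.5x2 + 5.5x3 ≥ 84.1   (lysine)
  10.2x1 + 12.1x2 + 11x3 ≥ 20.5   (metabolisable energy)
  x1, x2, x3, x4 ≥ 0.
The cheapest feasible vertex uses only fish meal, limestone; barley bran, rice bran are not used. There the calcium and lysine constraints are tight.
That vertex is x2 = 1.771, x4 = 1.3.
Objective = 1.55·1.771 + 0.07·1.3 = 2.8361.

$2.84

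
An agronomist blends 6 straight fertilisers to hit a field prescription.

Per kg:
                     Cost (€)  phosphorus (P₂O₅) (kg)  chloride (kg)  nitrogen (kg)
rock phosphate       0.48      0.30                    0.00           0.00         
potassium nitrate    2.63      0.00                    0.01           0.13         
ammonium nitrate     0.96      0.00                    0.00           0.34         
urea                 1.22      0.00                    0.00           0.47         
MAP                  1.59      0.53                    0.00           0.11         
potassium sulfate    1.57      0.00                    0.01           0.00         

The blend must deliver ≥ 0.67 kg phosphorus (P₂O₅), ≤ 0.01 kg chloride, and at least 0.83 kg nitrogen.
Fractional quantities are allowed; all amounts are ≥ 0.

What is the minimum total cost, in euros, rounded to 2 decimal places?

€3.23

Let x1 = kg of rock phosphate, x2 = kg of potassium nitrate, x3 = kg of ammonium nitrate, x4 = kg of urea, x5 = kg of MAP, x6 = kg of potassium sulfate.
min 0.48x1 + 2.63x2 + 0.96x3 + 1.22x4 + 1.59x5 + 1.57x6 s.t.:
  0.3x1 + 0.53x5 ≥ 0.67   (phosphorus (P₂O₅))
  0.01x2 + 0.01x6 ≤ 0.01   (chloride)
  0.13x2 + 0.34x3 + 0.47x4 + 0.11x5 ≥ 0.83   (nitrogen)
  x1, x2, x3, x4, x5, x6 ≥ 0.
The cheapest feasible vertex uses only rock phosphate, urea; potassium nitrate, ammonium nitrate, MAP, potassium sulfate are not used. Binding constraints: phosphorus (P₂O₅) and nitrogen.
Optimal quantities: rock phosphate = 2.233 kg, urea = 1.766 kg.
Objective = 0.48·2.233 + 1.22·1.766 = 3.2264.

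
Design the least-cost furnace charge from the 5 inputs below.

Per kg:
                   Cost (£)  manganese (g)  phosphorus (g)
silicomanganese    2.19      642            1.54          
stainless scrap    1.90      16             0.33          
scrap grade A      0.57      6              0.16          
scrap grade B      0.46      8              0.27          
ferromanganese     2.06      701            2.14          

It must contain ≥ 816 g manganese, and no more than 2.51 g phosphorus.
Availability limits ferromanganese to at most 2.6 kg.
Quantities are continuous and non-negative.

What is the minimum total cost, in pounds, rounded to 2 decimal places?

Set it up as a linear program. Let x1 = kg of silicomanganese, x2 = kg of stainless scrap, x3 = kg of scrap grade A, x4 = kg of scrap grade B, x5 = kg of ferromanganese.
Minimize 2.19x1 + 1.9x2 + 0.57x3 + 0.46x4 + 2.06x5 s.t.:
  642x1 + 16x2 + 6x3 + 8x4 + 701x5 ≥ 816   (manganese)
  1.54x1 + 0.33x2 + 0.16x3 + 0.27x4 + 2.14x5 ≤ 2.51   (phosphorus)
  x5 ≤ 2.6
  x1, x2, x3, x4, x5 ≥ 0.
The minimum-cost mix takes nothing from silicomanganese, stainless scrap, scrap grade A, scrap grade B — only ferromanganese. Binding constraint: manganese.
That vertex is x5 = 1.164.
Cost = 2.06·1.164 = 2.3978.

£2.40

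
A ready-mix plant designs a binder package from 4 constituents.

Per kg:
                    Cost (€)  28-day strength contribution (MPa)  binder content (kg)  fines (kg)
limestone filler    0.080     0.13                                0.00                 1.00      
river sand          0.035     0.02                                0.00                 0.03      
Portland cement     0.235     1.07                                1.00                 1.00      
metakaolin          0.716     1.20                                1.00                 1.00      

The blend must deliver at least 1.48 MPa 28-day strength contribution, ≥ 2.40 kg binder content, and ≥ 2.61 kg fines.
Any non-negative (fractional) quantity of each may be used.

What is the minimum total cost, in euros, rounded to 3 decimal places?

Set it up as a linear program. Let x1 = kg of limestone filler, x2 = kg of river sand, x3 = kg of Portland cement, x4 = kg of metakaolin.
Minimise 0.08x1 + 0.035x2 + 0.235x3 + 0.716x4 s.t.:
  0.13x1 + 0.02x2 + 1.07x3 + 1.2x4 ≥ 1.48   (28-day strength contribution)
  1x3 + 1x4 ≥ 2.4   (binder content)
  1x1 + 0.03x2 + 1x3 + 1x4 ≥ 2.61   (fines)
  x1, x2, x3, x4 ≥ 0.
At the optimum only limestone filler, Portland cement are positive (river sand, metakaolin = 0). Binding constraints: binder content and fines.
That vertex is x1 = 0.21, x3 = 2.4.
Total cost: 0.08·0.21 + 0.235·2.4 = 0.58080.

€0.581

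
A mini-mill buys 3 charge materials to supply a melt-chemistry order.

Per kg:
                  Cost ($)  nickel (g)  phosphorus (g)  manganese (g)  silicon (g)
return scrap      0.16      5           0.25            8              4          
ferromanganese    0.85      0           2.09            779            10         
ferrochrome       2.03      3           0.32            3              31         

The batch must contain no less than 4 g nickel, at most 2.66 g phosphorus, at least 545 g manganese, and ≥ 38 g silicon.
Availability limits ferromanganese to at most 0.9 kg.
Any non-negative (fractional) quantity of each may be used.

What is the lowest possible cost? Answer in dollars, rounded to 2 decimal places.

$2.14

Treat it as an LP. Let x1 = kg of return scrap, x2 = kg of ferromanganese, x3 = kg of ferrochrome.
Minimise 0.16x1 + 0.85x2 + 2.03x3 s.t.:
  5x1 + 3x3 ≥ 4   (nickel)
  0.25x1 + 2.09x2 + 0.32x3 ≤ 2.66   (phosphorus)
  8x1 + 779x2 + 3x3 ≥ 545   (manganese)
  4x1 + 10x2 + 31x3 ≥ 38   (silicon)
  x2 ≤ 0.9
  x1, x2, x3 ≥ 0.
The optimal mix uses every input. There the phosphorus, manganese, silicon constraints are tight.
Optimal quantities: return scrap = 4.678 kg, ferromanganese = 0.65 kg, ferrochrome = 0.4125 kg.
Cost = 0.16·4.678 + 0.85·0.65 + 2.03·0.4125 = 2.1384.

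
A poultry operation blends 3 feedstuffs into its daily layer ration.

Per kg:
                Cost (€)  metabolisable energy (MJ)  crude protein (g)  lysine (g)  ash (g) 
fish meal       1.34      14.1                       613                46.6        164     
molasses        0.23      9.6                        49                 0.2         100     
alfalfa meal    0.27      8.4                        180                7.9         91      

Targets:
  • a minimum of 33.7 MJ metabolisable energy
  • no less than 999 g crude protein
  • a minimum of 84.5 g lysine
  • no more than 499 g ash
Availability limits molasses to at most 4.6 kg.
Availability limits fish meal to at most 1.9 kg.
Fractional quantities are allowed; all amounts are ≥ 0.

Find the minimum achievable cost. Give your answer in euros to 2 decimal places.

Let x1 = kg of fish meal, x2 = kg of molasses, x3 = kg of alfalfa meal.
Minimize 1.34x1 + 0.23x2 + 0.27x3 s.t.:
  14.1x1 + 9.6x2 + 8.4x3 ≥ 33.7   (metabolisable energy)
  613x1 + 49x2 + 180x3 ≥ 999   (crude protein)
  46.6x1 + 0.2x2 + 7.9x3 ≥ 84.5   (lysine)
  164x1 + 100x2 + 91x3 ≤ 499   (ash)
  x2 ≤ 4.6
  x1 ≤ 1.9
  x1, x2, x3 ≥ 0.
The optimal basis is {fish meal, alfalfa meal}; molasses drops out. Binding constraints: metabolisable energy and lysine.
So fish meal = 1.584 kg, alfalfa meal = 1.353 kg.
Cost = 1.34·1.584 + 0.27·1.353 = 2.4879.

€2.49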